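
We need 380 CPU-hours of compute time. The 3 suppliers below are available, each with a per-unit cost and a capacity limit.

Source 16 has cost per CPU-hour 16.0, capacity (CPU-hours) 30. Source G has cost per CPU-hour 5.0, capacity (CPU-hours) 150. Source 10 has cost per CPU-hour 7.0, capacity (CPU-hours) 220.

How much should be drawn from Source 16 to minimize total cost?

10

Cheapest first:
Source G (5.0): use full 150 — 230 CPU-hours to go.
Source 10 at 7.0: take all 220 CPU-hours — 10 still needed.
Source 16 (16.0): take the remaining 10 — done.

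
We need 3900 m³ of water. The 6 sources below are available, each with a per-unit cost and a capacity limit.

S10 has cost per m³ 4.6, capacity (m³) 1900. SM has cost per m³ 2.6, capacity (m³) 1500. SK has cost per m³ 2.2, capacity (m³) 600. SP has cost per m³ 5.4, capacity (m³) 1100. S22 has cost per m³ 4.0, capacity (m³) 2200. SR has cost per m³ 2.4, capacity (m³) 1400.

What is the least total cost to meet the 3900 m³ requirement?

10180

Cheapest first:
SK (2.2): use full 600 ; 3300 m³ to go.
Take 1400 from SR at 2.4 ; need 1900 more.
SM at 2.6: take all 1500 m³ ; 400 still needed.
S22 at 4.0: take 400 of its 2200 ; requirement met.
S10, SP: unused.
Cost = 600×2.2 + 1400×2.4 + 1500×2.6 + 400×4.0 = 10180.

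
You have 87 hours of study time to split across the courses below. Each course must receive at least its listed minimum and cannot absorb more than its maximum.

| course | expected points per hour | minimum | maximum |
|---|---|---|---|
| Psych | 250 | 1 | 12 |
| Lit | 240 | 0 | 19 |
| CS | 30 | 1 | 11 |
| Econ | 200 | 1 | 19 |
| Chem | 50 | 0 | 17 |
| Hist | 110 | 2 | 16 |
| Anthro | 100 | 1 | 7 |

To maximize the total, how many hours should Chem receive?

Meeting every minimum uses 1+0+1+1+0+2+1 = 6 hours, leaving 81.
Highest expected points per hour first: Psych 250 > Lit 240 > Econ 200 > Hist 110 > Anthro 100 > Chem 50 > CS 30.
Give Psych 11 more to hit its cap of 12 → 70 left.
Give Lit 19 more to hit its cap of 19 → 51 left.
Give Econ 18 more to hit its cap of 19 → 33 left.
Give Hist 14 more to hit its cap of 16 → 19 left.
Give Anthro 6 more to hit its cap of 7 → 13 left.
Chem has room for 17 more but only 13 remain, so it gets 13.

13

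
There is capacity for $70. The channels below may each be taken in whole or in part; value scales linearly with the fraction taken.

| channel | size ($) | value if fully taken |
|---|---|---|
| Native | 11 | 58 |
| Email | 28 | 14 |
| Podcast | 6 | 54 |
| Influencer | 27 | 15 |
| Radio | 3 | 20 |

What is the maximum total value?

Best value per unit of size first: Podcast 54/6≈9, Radio 20/3≈6.67, Native 58/11≈5.27, Influencer 15/27≈0.556, Email 14/28≈0.5.
All 6 $ of Podcast fit (value 54) — 64 remain.
All 3 $ of Radio fit (value 20) — 61 remain.
All 11 $ of Native fit (value 58) — 50 remain.
All 27 $ of Influencer fit (value 15) — 23 remain.
23 $ left: a 23/28 share of Email gives 14×23/28 = 11.5.
Total value = 158.5.

158.5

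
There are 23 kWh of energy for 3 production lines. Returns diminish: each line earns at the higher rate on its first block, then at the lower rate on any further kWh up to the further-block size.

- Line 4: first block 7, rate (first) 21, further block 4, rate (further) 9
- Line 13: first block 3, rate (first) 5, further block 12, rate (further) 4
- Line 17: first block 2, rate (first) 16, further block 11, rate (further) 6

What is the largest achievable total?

Treat each block as its own option and order by rate: Line 4/T1 21 > Line 17/T1 16 > Line 4/T2 9 > Line 17/T2 6 > Line 13/T1 5 > Line 13/T2 4.
Line 4 T1 at 21: fill all 7 ; 16 left.
Fill Line 17 T1 block (2 at 16) ; 14 left.
Fill Line 4 T2 block (4 at 9) ; 10 left.
10 remain; put them into Line 17 T2 at 6.
Total = 21×7 + 16×2 + 9×4 + 6×10 = 275.

275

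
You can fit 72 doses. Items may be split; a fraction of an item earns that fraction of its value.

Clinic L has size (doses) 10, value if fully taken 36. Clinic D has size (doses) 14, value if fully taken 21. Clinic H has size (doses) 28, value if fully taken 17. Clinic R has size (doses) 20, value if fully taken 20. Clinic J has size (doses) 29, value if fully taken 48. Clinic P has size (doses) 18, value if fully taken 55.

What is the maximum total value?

161

Rank by value-to-size ratio: Clinic L 36/10≈3.6, Clinic P 55/18≈3.06, Clinic J 48/29≈1.66, Clinic D 21/14≈1.5, Clinic R 20/20≈1, Clinic H 17/28≈0.607.
All 10 doses of Clinic L fit (value 36) → 62 remain.
Take all of Clinic P (18 doses, value 55) → 44 doses left.
All 29 doses of Clinic J fit (value 48) → 15 remain.
All 14 doses of Clinic D fit (value 21) → 1 remain.
Only 1 doses remain; take 1/20 of Clinic R for value 20×1/20 = 1.
Total value = 161.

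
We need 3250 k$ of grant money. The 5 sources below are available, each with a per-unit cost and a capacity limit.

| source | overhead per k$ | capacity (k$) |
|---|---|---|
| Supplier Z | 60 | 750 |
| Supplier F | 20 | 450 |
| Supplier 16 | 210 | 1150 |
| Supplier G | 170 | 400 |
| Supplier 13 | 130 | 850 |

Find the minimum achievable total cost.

Use sources in increasing cost order.
Take 450 from Supplier F at 20 ; need 2800 more.
Supplier Z at 60: take all 750 k$ ; 2050 still needed.
Supplier 13 (130): use full 850 ; 1200 k$ to go.
Supplier G at 170: take all 400 k$ ; 800 still needed.
Take 800 from Supplier 16 at 210 to finish.
Cost = 450×20 + 750×60 + 850×130 + 400×170 + 800×210 = 400500.

400500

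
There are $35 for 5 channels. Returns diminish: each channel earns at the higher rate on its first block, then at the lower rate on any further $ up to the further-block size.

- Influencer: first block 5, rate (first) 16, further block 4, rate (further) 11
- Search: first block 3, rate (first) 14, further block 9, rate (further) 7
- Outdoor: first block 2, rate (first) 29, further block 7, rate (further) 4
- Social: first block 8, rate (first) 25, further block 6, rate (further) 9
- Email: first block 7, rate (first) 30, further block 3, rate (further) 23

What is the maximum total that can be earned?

Order all 10 blocks by rate: Email/first 30 > Outdoor/first 29 > Social/first 25 > Email/second 23 > Influencer/first 16 > Search/first 14 > Influencer/second 11 > Social/second 9 > Search/second 7 > Outdoor/second 4.
Email/first (30): +7 ; 28 left.
Outdoor first at 29: fill all 2 ; 26 left.
Social first at 25: fill all 8 ; 18 left.
Fill Email second block (3 at 23) ; 15 left.
Fill Influencer first block (5 at 16) ; 10 left.
Search/first (14): +3 ; 7 left.
Influencer/second (11): +4 ; 3 left.
Social/second: +3 of 6 at 9; pool empty.
Total = 30×7 + 29×2 + 25×8 + 23×3 + 16×5 + 14×3 + 11×4 + 9×3 = 730.

730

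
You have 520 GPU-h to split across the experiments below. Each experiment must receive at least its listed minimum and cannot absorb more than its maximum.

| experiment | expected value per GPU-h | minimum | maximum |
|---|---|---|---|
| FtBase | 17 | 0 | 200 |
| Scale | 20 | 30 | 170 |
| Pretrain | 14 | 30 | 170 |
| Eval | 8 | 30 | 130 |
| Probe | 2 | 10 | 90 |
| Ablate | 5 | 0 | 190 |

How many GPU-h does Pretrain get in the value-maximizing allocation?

Meeting every minimum uses 0+30+30+30+10+0 = 100 GPU-h, leaving 420.
Rank by expected value per GPU-h: Scale 20 > FtBase 17 > Pretrain 14 > Eval 8 > Ablate 5 > Probe 2.
Scale: +140 to 170 (cap) → 280 left.
Give FtBase 200 more to hit its cap of 200 → 80 left.
Pretrain has room for 140 more but only 80 remain, so it gets 110.

110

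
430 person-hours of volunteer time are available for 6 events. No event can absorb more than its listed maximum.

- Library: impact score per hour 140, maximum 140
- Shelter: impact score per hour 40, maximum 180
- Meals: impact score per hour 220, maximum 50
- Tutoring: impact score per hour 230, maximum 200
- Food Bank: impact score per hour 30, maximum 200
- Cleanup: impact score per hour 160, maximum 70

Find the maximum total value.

83600

Order the events by impact score per hour: Tutoring 230 > Meals 220 > Cleanup 160 > Library 140 > Shelter 40 > Food Bank 30.
Tutoring takes 200 to reach its cap of 200 → 230 left.
Meals: +50 to 50 (cap) → 180 left.
Give Cleanup 70 to hit its cap of 70 → 110 left.
Library has room for 140 but only 110 remain, so it gets 110.
Total = 140×110 + 220×50 + 230×200 + 160×70 = 83600.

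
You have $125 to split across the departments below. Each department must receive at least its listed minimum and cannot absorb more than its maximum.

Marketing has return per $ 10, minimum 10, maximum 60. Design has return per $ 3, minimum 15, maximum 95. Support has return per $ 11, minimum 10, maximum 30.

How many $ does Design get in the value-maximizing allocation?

Meeting every minimum uses 10+15+10 = 35 $, leaving 90.
Highest return per $ first: Support 11 > Marketing 10 > Design 3.
Support takes 20 more to reach its cap of 30 — 70 left.
Give Marketing 50 more to hit its cap of 60 — 20 left.
Design: +20 (room for 80) → 35. Pool exhausted.

35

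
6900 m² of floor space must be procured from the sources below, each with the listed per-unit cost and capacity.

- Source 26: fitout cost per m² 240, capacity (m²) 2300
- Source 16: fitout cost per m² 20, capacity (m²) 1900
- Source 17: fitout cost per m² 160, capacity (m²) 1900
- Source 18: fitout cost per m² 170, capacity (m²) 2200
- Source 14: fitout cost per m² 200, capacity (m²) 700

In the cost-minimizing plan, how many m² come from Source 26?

Use sources in increasing cost order.
Take 1900 from Source 16 at 20 ; need 5000 more.
Source 17 (160): use full 1900 ; 3100 m² to go.
Source 18 (170): use full 2200 ; 900 m² to go.
Take 700 from Source 14 at 200 ; need 200 more.
Take 200 from Source 26 at 240 to finish.

200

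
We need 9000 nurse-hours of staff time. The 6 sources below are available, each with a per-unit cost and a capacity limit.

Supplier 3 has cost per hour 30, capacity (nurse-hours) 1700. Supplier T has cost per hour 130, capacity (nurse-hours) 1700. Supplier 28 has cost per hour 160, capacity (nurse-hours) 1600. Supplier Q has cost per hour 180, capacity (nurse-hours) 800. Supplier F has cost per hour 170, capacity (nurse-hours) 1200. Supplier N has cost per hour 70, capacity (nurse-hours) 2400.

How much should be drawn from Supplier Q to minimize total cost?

400

Fill from the cheapest source first.
Supplier 3 (30): use full 1700 ; 7300 nurse-hours to go.
Supplier N at 70: take all 2400 nurse-hours ; 4900 still needed.
Take 1700 from Supplier T at 130 ; need 3200 more.
Take 1600 from Supplier 28 at 160 ; need 1600 more.
Take 1200 from Supplier F at 170 ; need 400 more.
Supplier Q (180): take the remaining 400 ; done.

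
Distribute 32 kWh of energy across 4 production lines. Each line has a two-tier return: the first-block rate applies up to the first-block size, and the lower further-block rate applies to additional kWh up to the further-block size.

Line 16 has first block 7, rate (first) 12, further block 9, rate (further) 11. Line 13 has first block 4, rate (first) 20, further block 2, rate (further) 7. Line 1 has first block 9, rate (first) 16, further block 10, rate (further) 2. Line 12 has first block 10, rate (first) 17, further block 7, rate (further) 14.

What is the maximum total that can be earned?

Rank every tier by rate: Line 13/first 20 > Line 12/first 17 > Line 1/first 16 > Line 12/second 14 > Line 16/first 12 > Line 16/second 11 > Line 13/second 7 > Line 1/second 2.
Fill Line 13 first block (4 at 20) — 28 left.
Line 12/first (17): +10 — 18 left.
Line 1 first at 16: fill all 9 — 9 left.
Line 12 second at 14: fill all 7 — 2 left.
2 remain; put them into Line 16 first at 12.
Total = 20×4 + 17×10 + 16×9 + 14×7 + 12×2 = 516.

516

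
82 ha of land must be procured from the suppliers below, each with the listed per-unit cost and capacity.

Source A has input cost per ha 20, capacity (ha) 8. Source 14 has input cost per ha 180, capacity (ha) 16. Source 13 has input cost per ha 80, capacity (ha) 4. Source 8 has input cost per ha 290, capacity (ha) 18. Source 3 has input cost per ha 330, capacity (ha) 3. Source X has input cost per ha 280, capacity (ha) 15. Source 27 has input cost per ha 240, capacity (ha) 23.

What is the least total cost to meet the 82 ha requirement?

17720

Cheapest first:
Source A at 20: take all 8 ha ; 74 still needed.
Source 13 at 80: take all 4 ha ; 70 still needed.
Source 14 (180): use full 16 ; 54 ha to go.
Source 27 at 240: take all 23 ha ; 31 still needed.
Take 15 from Source X at 280 ; need 16 more.
Source 8 (290): take the remaining 16 ; done.
Source 3: unused.
Cost = 8×20 + 4×80 + 16×180 + 23×240 + 15×280 + 16×290 = 17720.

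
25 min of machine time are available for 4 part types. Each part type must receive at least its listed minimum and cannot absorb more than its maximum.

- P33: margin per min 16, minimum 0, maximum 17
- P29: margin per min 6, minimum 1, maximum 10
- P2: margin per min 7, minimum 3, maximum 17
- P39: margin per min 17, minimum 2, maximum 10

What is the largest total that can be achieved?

373

Meeting every minimum uses 0+1+3+2 = 6 min, leaving 19.
Highest margin per min first: P39 17 > P33 16 > P2 7 > P29 6.
Give P39 8 more to hit its cap of 10 — 11 left.
P33 has room for 17 more but only 11 remain, so it gets 11.
Total = 16×11 + 6×1 + 7×3 + 17×10 = 373.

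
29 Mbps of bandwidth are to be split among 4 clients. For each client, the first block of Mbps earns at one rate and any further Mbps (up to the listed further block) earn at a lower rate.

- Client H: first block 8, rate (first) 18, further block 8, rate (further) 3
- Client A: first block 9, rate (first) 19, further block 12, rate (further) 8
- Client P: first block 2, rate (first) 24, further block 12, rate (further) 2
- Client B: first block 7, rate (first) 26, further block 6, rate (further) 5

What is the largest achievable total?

Treat each block as its own option and order by rate: Client B/tier1 26 > Client P/tier1 24 > Client A/tier1 19 > Client H/tier1 18 > Client A/tier2 8 > Client B/tier2 5 > Client H/tier2 3 > Client P/tier2 2.
Fill Client B tier1 block (7 at 26) ; 22 left.
Client P tier1 at 24: fill all 2 ; 20 left.
Fill Client A tier1 block (9 at 19) ; 11 left.
Client H/tier1 (18): +8 ; 3 left.
Client A/tier2: +3 of 12 at 8; pool empty.
Total = 26×7 + 24×2 + 19×9 + 18×8 + 8×3 = 569.

569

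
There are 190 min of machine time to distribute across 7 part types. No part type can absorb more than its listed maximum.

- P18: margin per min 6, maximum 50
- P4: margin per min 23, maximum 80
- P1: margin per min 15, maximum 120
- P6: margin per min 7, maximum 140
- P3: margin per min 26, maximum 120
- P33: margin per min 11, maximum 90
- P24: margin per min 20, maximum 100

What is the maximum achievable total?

4730

Order the part types by margin per min: P3 26 > P4 23 > P24 20 > P1 15 > P33 11 > P6 7 > P18 6.
Give P3 120 to hit its cap of 120 — 70 left.
P4: +70 (room for 80) → 70. Pool exhausted.
Total = 23×70 + 26×120 = 4730.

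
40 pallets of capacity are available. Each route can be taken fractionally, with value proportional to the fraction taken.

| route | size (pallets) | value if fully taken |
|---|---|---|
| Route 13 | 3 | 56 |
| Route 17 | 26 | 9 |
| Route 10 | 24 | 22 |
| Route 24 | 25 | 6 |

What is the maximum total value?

Best value per unit of size first: Route 13 56/3≈18.7, Route 10 22/24≈0.917, Route 17 9/26≈0.346, Route 24 6/25≈0.24.
All 3 pallets of Route 13 fit (value 56) — 37 remain.
Take all of Route 10 (24 pallets, value 22) — 13 pallets left.
Only 13 pallets remain; take 13/26 of Route 17 for value 9×13/26 = 4.5.
Total value = 82.5.

82.5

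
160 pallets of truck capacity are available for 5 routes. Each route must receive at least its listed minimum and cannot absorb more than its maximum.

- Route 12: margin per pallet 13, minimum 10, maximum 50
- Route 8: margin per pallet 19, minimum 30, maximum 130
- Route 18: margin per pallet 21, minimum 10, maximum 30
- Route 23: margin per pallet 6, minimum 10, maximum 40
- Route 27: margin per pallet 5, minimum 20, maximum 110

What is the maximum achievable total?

Meeting every minimum uses 10+30+10+10+20 = 80 pallets, leaving 80.
Rank by margin per pallet: Route 18 21 > Route 8 19 > Route 12 13 > Route 23 6 > Route 27 5.
Give Route 18 20 more to hit its cap of 30 → 60 left.
Route 8 has room for 100 more but only 60 remain, so it gets 90.
Total = 13×10 + 19×90 + 21×30 + 6×10 + 5×20 = 2630.

2630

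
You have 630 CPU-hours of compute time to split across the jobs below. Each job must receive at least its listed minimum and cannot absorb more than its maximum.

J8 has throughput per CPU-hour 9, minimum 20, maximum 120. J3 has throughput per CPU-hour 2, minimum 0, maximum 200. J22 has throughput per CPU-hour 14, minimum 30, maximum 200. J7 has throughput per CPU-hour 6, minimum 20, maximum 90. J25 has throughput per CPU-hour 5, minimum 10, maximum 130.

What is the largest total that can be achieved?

Meeting every minimum uses 20+0+30+20+10 = 80 CPU-hours, leaving 550.
Order the jobs by throughput per CPU-hour: J22 14 > J8 9 > J7 6 > J25 5 > J3 2.
J22 takes 170 more to reach its cap of 200 — 380 left.
J8: +100 to 120 (cap) — 280 left.
J7 takes 70 more to reach its cap of 90 — 210 left.
Give J25 120 more to hit its cap of 130 — 90 left.
J3 has room for 200 more but only 90 remain, so it gets 90.
Total = 9×120 + 2×90 + 14×200 + 6×90 + 5×130 = 5250.

5250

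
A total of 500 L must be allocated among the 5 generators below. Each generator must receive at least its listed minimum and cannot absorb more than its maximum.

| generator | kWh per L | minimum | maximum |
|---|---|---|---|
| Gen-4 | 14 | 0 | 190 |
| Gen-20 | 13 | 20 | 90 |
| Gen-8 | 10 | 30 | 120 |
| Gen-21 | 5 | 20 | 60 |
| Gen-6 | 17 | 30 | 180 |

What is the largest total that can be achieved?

7160

Meeting every minimum uses 0+20+30+20+30 = 100 L, leaving 400.
Order the generators by kWh per L: Gen-6 17 > Gen-4 14 > Gen-20 13 > Gen-8 10 > Gen-21 5.
Give Gen-6 150 more to hit its cap of 180 ; 250 left.
Gen-4 takes 190 more to reach its cap of 190 ; 60 left.
Gen-20 has room for 70 more but only 60 remain, so it gets 80.
Total = 14×190 + 13×80 + 10×30 + 5×20 + 17×180 = 7160.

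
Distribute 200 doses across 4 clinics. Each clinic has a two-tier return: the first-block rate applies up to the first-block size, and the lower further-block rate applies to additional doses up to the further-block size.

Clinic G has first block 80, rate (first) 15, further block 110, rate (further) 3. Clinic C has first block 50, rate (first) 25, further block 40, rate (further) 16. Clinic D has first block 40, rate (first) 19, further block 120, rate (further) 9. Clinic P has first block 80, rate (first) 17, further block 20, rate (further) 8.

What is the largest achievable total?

3850

Order all 8 blocks by rate: Clinic C/T1 25 > Clinic D/T1 19 > Clinic P/T1 17 > Clinic C/T2 16 > Clinic G/T1 15 > Clinic D/T2 9 > Clinic P/T2 8 > Clinic G/T2 3.
Fill Clinic C T1 block (50 at 25) → 150 left.
Clinic D/T1 (19): +40 → 110 left.
Clinic P T1 at 17: fill all 80 → 30 left.
30 remain; put them into Clinic C T2 at 16.
Total = 25×50 + 19×40 + 17×80 + 16×30 = 3850.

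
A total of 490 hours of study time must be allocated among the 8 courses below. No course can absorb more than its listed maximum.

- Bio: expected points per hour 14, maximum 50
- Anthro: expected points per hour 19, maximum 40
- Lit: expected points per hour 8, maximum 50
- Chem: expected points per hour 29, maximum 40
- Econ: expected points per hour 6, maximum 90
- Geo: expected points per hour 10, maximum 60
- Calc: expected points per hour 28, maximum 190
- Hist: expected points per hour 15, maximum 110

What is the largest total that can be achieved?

10190

Order the courses by expected points per hour: Chem 29 > Calc 28 > Anthro 19 > Hist 15 > Bio 14 > Geo 10 > Lit 8 > Econ 6.
Chem: +40 to 40 (cap) → 450 left.
Calc takes 190 to reach its cap of 190 → 260 left.
Anthro: +40 to 40 (cap) → 220 left.
Hist: +110 to 110 (cap) → 110 left.
Bio takes 50 to reach its cap of 50 → 60 left.
Geo takes 60 to reach its cap of 60 → 0 left.
Total = 14×50 + 19×40 + 29×40 + 10×60 + 28×190 + 15×110 = 10190.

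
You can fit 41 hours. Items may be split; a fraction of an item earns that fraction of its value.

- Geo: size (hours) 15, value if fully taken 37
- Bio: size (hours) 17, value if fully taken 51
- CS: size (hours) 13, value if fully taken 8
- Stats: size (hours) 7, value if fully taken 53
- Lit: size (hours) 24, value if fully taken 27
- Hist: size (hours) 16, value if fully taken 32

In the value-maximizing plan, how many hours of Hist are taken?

2

Best value per unit of size first: Stats 53/7≈7.57, Bio 51/17≈3, Geo 37/15≈2.47, Hist 32/16≈2, Lit 27/24≈1.12, CS 8/13≈0.615.
Stats: take in full, 7 hours for value 53 — 34 left.
Take all of Bio (17 hours, value 51) — 17 hours left.
Take all of Geo (15 hours, value 37) — 2 hours left.
Only 2 hours remain; take 2/16 of Hist for value 32×2/16 = 4.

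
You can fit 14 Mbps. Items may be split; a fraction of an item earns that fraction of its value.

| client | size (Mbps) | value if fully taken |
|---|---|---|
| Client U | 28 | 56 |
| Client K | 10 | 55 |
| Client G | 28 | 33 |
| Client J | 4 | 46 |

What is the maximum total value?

Sort by value density: Client J 46/4≈11.5, Client K 55/10≈5.5, Client U 56/28≈2, Client G 33/28≈1.18.
Take all of Client J (4 Mbps, value 46) ; 10 Mbps left.
Client K: take in full, 10 Mbps for value 55 ; 0 left.
Total value = 101.

101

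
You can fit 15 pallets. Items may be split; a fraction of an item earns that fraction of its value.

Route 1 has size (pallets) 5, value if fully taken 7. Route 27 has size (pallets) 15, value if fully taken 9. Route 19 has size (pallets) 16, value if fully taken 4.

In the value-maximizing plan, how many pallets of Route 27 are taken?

Best value per unit of size first: Route 1 7/5≈1.4, Route 27 9/15≈0.6, Route 19 4/16≈0.25.
Route 1: take in full, 5 pallets for value 7 → 10 left.
10 pallets left: a 10/15 share of Route 27 gives 9×10/15 = 6.

10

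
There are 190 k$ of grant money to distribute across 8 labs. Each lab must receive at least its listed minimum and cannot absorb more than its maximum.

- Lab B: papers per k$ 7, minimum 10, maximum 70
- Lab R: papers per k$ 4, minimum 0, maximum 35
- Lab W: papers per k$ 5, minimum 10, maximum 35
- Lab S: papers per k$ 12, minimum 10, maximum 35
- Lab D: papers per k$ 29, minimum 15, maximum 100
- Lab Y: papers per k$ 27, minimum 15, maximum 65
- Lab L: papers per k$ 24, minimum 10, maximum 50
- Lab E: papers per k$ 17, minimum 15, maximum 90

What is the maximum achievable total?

Meeting every minimum uses 10+0+10+10+15+15+10+15 = 85 k$, leaving 105.
Rank by papers per k$: Lab D 29 > Lab Y 27 > Lab L 24 > Lab E 17 > Lab S 12 > Lab B 7 > Lab W 5 > Lab R 4.
Lab D: +85 to 100 (cap) — 20 left.
Only 20 left; Lab Y takes them to reach 35.
Total = 7×10 + 5×10 + 12×10 + 29×100 + 27×35 + 24×10 + 17×15 = 4580.

4580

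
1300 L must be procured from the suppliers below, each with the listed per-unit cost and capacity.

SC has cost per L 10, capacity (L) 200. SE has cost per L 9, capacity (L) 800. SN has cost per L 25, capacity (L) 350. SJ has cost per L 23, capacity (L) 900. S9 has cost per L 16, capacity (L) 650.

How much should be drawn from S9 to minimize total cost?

300

Fill from the cheapest supplier first.
SE at 9: take all 800 L ; 500 still needed.
Take 200 from SC at 10 ; need 300 more.
Take 300 from S9 at 16 to finish.
SJ, SN: unused.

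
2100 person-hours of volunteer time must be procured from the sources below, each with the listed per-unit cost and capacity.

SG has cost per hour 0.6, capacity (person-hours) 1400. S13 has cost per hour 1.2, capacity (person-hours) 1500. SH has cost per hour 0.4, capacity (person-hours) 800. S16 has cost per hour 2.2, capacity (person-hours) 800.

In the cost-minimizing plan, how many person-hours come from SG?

1300

Fill from the cheapest source first.
SH at 0.4: take all 800 person-hours — 1300 still needed.
SG (0.6): take the remaining 1300 — done.
S13, S16: unused.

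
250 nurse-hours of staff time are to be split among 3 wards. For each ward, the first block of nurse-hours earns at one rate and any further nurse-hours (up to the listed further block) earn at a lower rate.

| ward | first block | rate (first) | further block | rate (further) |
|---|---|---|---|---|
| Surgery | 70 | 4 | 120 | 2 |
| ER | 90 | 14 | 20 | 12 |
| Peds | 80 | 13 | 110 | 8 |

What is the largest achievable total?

3020

Treat each block as its own option and order by rate: ER/tier1 14 > Peds/tier1 13 > ER/tier2 12 > Peds/tier2 8 > Surgery/tier1 4 > Surgery/tier2 2.
ER/tier1 (14): +90 ; 160 left.
Peds tier1 at 13: fill all 80 ; 80 left.
Fill ER tier2 block (20 at 12) ; 60 left.
Peds tier2 at 8: only 60 left, fill 60.
Total = 14×90 + 13×80 + 12×20 + 8×60 = 3020.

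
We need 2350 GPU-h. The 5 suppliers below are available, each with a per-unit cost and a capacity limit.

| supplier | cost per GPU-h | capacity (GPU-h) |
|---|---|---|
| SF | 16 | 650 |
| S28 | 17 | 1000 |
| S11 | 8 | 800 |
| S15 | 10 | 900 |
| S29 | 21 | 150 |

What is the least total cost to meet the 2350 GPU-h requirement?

Cheapest first:
S11 (8): use full 800 → 1550 GPU-h to go.
S15 at 10: take all 900 GPU-h → 650 still needed.
SF at 16: take all 650 GPU-h → 0 still needed.
S28, S29: unused.
Cost = 800×8 + 900×10 + 650×16 = 25800.

25800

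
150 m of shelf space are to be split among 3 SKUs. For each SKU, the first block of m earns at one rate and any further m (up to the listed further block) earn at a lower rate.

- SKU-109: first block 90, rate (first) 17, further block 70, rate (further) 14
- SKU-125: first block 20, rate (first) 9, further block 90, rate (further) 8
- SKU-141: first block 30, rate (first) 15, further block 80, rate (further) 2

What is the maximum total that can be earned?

Rank every tier by rate: SKU-109/T1 17 > SKU-141/T1 15 > SKU-109/T2 14 > SKU-125/T1 9 > SKU-125/T2 8 > SKU-141/T2 2.
SKU-109 T1 at 17: fill all 90 ; 60 left.
SKU-141/T1 (15): +30 ; 30 left.
30 remain; put them into SKU-109 T2 at 14.
Total = 17×90 + 15×30 + 14×30 = 2400.

2400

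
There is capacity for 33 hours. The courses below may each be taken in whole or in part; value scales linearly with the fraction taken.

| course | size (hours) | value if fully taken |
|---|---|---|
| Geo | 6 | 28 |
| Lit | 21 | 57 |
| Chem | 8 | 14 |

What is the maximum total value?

Rank by value-to-size ratio: Geo 28/6≈4.67, Lit 57/21≈2.71, Chem 14/8≈1.75.
Take all of Geo (6 hours, value 28) ; 27 hours left.
All 21 hours of Lit fit (value 57) ; 6 remain.
Only 6 hours remain; take 6/8 of Chem for value 14×6/8 = 10.5.
Total value = 95.5.

95.5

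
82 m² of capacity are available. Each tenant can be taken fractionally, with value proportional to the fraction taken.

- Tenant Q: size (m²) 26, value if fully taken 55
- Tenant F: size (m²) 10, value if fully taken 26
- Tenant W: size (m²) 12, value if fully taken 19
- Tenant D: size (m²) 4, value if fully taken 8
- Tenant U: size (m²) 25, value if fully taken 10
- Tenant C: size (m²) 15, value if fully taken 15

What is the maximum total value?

129

Best value per unit of size first: Tenant F 26/10≈2.6, Tenant Q 55/26≈2.12, Tenant D 8/4≈2, Tenant W 19/12≈1.58, Tenant C 15/15≈1, Tenant U 10/25≈0.4.
All 10 m² of Tenant F fit (value 26) ; 72 remain.
Tenant Q: take in full, 26 m² for value 55 ; 46 left.
All 4 m² of Tenant D fit (value 8) ; 42 remain.
All 12 m² of Tenant W fit (value 19) ; 30 remain.
All 15 m² of Tenant C fit (value 15) ; 15 remain.
Only 15 m² remain; take 15/25 of Tenant U for value 10×15/25 = 6.
Total value = 129.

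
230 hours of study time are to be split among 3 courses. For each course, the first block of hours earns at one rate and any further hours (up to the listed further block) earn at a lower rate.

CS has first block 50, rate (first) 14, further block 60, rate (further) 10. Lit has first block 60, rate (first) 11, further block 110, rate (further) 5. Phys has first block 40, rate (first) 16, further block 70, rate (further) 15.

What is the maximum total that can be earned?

Treat each block as its own option and order by rate: Phys/tier1 16 > Phys/tier2 15 > CS/tier1 14 > Lit/tier1 11 > CS/tier2 10 > Lit/tier2 5.
Phys tier1 at 16: fill all 40 → 190 left.
Fill Phys tier2 block (70 at 15) → 120 left.
CS/tier1 (14): +50 → 70 left.
Lit tier1 at 11: fill all 60 → 10 left.
CS tier2 at 10: only 10 left, fill 10.
Total = 16×40 + 15×70 + 14×50 + 11×60 + 10×10 = 3150.

3150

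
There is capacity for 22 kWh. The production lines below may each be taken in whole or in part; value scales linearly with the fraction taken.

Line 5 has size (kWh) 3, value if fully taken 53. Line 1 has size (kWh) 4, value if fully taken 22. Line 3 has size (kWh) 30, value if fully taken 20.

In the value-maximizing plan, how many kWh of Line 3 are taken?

15

Best value per unit of size first: Line 5 53/3≈17.7, Line 1 22/4≈5.5, Line 3 20/30≈0.667.
Take all of Line 5 (3 kWh, value 53) ; 19 kWh left.
Take all of Line 1 (4 kWh, value 22) ; 15 kWh left.
Fill the last 15 kWh with part of Line 3: 15/30 of it earns 10.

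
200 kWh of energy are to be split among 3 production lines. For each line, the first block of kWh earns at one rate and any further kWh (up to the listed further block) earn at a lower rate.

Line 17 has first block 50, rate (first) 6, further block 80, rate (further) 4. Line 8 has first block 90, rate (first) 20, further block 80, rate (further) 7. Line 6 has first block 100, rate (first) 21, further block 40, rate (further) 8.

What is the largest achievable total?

3980

Treat each block as its own option and order by rate: Line 6/T1 21 > Line 8/T1 20 > Line 6/T2 8 > Line 8/T2 7 > Line 17/T1 6 > Line 17/T2 4.
Fill Line 6 T1 block (100 at 21) — 100 left.
Fill Line 8 T1 block (90 at 20) — 10 left.
Line 6/T2: +10 of 40 at 8; pool empty.
Total = 21×100 + 20×90 + 8×10 = 3980.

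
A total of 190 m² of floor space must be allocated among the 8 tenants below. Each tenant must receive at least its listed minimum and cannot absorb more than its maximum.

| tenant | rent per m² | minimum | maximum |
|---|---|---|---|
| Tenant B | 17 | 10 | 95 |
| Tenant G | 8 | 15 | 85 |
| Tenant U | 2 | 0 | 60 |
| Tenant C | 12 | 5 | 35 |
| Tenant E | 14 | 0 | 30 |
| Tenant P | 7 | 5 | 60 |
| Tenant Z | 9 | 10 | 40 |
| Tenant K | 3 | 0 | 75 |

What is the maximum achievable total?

Meeting every minimum uses 10+15+0+5+0+5+10+0 = 45 m², leaving 145.
Order the tenants by rent per m²: Tenant B 17 > Tenant E 14 > Tenant C 12 > Tenant Z 9 > Tenant G 8 > Tenant P 7 > Tenant K 3 > Tenant U 2.
Give Tenant B 85 more to hit its cap of 95 — 60 left.
Give Tenant E 30 more to hit its cap of 30 — 30 left.
Tenant C takes 30 more to reach its cap of 35 — 0 left.
Total = 17×95 + 8×15 + 12×35 + 14×30 + 7×5 + 9×10 = 2700.

2700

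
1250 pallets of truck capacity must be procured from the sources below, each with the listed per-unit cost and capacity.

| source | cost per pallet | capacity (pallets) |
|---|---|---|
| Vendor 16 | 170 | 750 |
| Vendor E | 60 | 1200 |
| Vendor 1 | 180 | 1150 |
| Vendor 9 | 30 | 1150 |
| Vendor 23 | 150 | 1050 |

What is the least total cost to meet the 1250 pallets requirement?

Fill from the cheapest source first.
Vendor 9 at 30: take all 1150 pallets → 100 still needed.
Vendor E (60): take the remaining 100 → done.
Vendor 23, Vendor 16, Vendor 1: unused.
Cost = 1150×30 + 100×60 = 40500.

40500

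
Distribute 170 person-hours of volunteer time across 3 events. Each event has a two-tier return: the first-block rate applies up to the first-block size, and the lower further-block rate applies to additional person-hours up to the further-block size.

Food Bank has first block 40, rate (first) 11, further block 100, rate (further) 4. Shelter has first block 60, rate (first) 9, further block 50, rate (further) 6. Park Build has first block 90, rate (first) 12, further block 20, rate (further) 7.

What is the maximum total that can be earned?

1880

Rank every tier by rate: Park Build/T1 12 > Food Bank/T1 11 > Shelter/T1 9 > Park Build/T2 7 > Shelter/T2 6 > Food Bank/T2 4.
Park Build T1 at 12: fill all 90 — 80 left.
Food Bank T1 at 11: fill all 40 — 40 left.
Shelter/T1: +40 of 60 at 9; pool empty.
Total = 12×90 + 11×40 + 9×40 = 1880.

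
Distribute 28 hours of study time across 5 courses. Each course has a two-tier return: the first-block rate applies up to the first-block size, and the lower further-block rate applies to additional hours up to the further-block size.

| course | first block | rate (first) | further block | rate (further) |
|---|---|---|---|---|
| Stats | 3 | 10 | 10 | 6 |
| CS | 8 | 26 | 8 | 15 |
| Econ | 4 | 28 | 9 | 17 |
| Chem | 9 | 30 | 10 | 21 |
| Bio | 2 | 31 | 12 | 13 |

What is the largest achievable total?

Rank every tier by rate: Bio/first 31 > Chem/first 30 > Econ/first 28 > CS/first 26 > Chem/second 21 > Econ/second 17 > CS/second 15 > Bio/second 13 > Stats/first 10 > Stats/second 6.
Fill Bio first block (2 at 31) → 26 left.
Fill Chem first block (9 at 30) → 17 left.
Econ/first (28): +4 → 13 left.
CS/first (26): +8 → 5 left.
Chem second at 21: only 5 left, fill 5.
Total = 31×2 + 30×9 + 28×4 + 26×8 + 21×5 = 757.

757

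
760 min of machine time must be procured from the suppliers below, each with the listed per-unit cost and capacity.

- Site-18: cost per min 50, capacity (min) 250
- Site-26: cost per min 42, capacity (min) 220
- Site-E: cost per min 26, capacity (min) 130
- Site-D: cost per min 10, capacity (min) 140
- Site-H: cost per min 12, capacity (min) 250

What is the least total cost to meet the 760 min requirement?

Cheapest first:
Take 140 from Site-D at 10 → need 620 more.
Site-H at 12: take all 250 min → 370 still needed.
Take 130 from Site-E at 26 → need 240 more.
Take 220 from Site-26 at 42 → need 20 more.
Take 20 from Site-18 at 50 to finish.
Cost = 140×10 + 250×12 + 130×26 + 220×42 + 20×50 = 18020.

18020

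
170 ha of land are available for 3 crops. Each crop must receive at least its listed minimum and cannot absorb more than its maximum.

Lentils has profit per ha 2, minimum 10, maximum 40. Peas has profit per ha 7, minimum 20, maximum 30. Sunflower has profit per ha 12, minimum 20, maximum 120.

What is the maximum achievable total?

Meeting every minimum uses 10+20+20 = 50 ha, leaving 120.
Rank by profit per ha: Sunflower 12 > Peas 7 > Lentils 2.
Sunflower: +100 to 120 (cap) → 20 left.
Peas: +10 to 30 (cap) → 10 left.
Lentils has room for 30 more but only 10 remain, so it gets 20.
Total = 2×20 + 7×30 + 12×120 = 1690.

1690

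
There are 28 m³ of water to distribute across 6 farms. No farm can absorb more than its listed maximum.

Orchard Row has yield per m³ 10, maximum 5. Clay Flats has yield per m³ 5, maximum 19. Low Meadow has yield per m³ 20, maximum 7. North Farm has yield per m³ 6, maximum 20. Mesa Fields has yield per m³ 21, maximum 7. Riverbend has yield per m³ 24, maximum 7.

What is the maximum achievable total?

517

Highest yield per m³ first: Riverbend 24 > Mesa Fields 21 > Low Meadow 20 > Orchard Row 10 > North Farm 6 > Clay Flats 5.
Riverbend takes 7 to reach its cap of 7 — 21 left.
Mesa Fields: +7 to 7 (cap) — 14 left.
Low Meadow takes 7 to reach its cap of 7 — 7 left.
Orchard Row: +5 to 5 (cap) — 2 left.
Only 2 left; North Farm takes them to reach 2.
Total = 10×5 + 20×7 + 6×2 + 21×7 + 24×7 = 517.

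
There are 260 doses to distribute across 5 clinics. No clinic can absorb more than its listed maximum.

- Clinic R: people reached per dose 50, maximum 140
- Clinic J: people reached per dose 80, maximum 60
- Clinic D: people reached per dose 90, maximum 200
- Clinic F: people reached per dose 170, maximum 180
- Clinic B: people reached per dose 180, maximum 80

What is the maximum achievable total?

45000

Order the clinics by people reached per dose: Clinic B 180 > Clinic F 170 > Clinic D 90 > Clinic J 80 > Clinic R 50.
Clinic B: +80 to 80 (cap) — 180 left.
Give Clinic F 180 to hit its cap of 180 — 0 left.
Total = 170×180 + 180×80 = 45000.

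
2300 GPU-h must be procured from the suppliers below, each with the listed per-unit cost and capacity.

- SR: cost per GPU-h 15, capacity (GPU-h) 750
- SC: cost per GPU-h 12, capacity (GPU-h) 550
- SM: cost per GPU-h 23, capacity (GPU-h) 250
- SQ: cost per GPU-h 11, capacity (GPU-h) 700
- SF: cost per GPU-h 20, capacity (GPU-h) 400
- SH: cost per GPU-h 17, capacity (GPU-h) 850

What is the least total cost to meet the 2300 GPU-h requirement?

Cheapest first:
SQ (11): use full 700 — 1600 GPU-h to go.
SC at 12: take all 550 GPU-h — 1050 still needed.
SR (15): use full 750 — 300 GPU-h to go.
SH at 17: take 300 of its 850 — requirement met.
SF, SM: unused.
Cost = 700×11 + 550×12 + 750×15 + 300×17 = 30650.

30650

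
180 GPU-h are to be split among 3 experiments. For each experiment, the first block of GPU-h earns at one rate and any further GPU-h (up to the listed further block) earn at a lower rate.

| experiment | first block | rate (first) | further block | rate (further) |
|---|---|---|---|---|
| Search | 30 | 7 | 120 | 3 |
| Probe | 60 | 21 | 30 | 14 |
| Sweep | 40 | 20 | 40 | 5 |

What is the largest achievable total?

Rank every tier by rate: Probe/first 21 > Sweep/first 20 > Probe/second 14 > Search/first 7 > Sweep/second 5 > Search/second 3.
Probe first at 21: fill all 60 ; 120 left.
Sweep/first (20): +40 ; 80 left.
Fill Probe second block (30 at 14) ; 50 left.
Search first at 7: fill all 30 ; 20 left.
Sweep second at 5: only 20 left, fill 20.
Total = 21×60 + 20×40 + 14×30 + 7×30 + 5×20 = 2790.

2790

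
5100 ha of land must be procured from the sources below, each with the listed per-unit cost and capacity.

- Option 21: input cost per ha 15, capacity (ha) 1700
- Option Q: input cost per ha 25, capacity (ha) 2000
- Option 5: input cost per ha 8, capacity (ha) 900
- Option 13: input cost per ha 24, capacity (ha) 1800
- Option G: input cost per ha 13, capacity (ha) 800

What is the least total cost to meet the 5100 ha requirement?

Fill from the cheapest source first.
Option 5 at 8: take all 900 ha → 4200 still needed.
Option G (13): use full 800 → 3400 ha to go.
Option 21 (15): use full 1700 → 1700 ha to go.
Option 13 at 24: take 1700 of its 1800 → requirement met.
Option Q: unused.
Cost = 900×8 + 800×13 + 1700×15 + 1700×24 = 83900.

83900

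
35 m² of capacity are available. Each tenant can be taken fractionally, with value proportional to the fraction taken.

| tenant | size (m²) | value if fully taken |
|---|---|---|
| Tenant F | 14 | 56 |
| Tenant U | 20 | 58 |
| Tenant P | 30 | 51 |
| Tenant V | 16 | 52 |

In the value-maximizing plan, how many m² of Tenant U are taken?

5

Best value per unit of size first: Tenant F 56/14≈4, Tenant V 52/16≈3.25, Tenant U 58/20≈2.9, Tenant P 51/30≈1.7.
Tenant F: take in full, 14 m² for value 56 → 21 left.
All 16 m² of Tenant V fit (value 52) → 5 remain.
5 m² left: a 5/20 share of Tenant U gives 58×5/20 = 14.5.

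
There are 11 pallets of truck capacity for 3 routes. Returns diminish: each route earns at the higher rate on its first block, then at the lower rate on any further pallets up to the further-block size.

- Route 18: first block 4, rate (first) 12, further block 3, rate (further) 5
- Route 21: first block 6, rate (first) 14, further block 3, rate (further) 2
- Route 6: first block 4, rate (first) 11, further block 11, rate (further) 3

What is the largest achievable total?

143

Rank every tier by rate: Route 21/tier1 14 > Route 18/tier1 12 > Route 6/tier1 11 > Route 18/tier2 5 > Route 6/tier2 3 > Route 21/tier2 2.
Fill Route 21 tier1 block (6 at 14) ; 5 left.
Fill Route 18 tier1 block (4 at 12) ; 1 left.
Route 6 tier1 at 11: only 1 left, fill 1.
Total = 14×6 + 12×4 + 11×1 = 143.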